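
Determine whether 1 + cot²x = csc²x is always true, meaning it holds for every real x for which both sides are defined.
Yes, this is an identity.

Claim: 1 + cot²x = csc²x.
Reasoning: Start from sin²x + cos²x = 1 and divide every term by sin²x (allowed wherever cot x and csc x are defined): 1 + cot²x = 1/sin²x = csc²x.
So the two sides agree for every real x for which both sides are defined.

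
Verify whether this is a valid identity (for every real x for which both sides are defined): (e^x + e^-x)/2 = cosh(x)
Claim: (e^x + e^-x)/2 = cosh(x).
Reasoning: This is exactly the definition of the hyperbolic cosine: cosh(x) := (e^x + e^-x)/2.
So the two sides agree for every real x for which both sides are defined.

Conclusion: Yes, this is an identity.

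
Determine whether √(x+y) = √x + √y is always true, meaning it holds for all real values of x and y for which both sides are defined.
Claim: √(x+y) = √x + √y.
Test a specific point where both sides are defined: x = 3, y = 3.
LHS = √(x+y) ≈ 2.4495
RHS = √x + √y ≈ 3.4641
Since 2.4495 ≠ 3.4641, the equation fails at this point, so it cannot hold for all real values of x and y for which both sides are defined.
Squaring the right side gives x + 2√(xy) + y, not x + y.

Conclusion: No, this is NOT an identity.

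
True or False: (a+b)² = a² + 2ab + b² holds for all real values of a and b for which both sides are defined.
True.

Claim: (a+b)² = a² + 2ab + b².
Reasoning: Expand: (a+b)² = (a+b)(a+b) = a·a + a·b + b·a + b·b = a² + 2ab + b².
So the two sides agree for all real values of a and b for which both sides are defined.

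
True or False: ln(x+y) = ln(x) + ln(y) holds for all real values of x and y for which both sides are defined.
Claim: ln(x+y) = ln(x) + ln(y).
Test a specific point where both sides are defined: x = 3, y = 1.
LHS = ln(x+y) ≈ 1.3863
RHS = ln(x) + ln(y) ≈ 1.0986
Since 1.3863 ≠ 1.0986, the equation fails at this point, so it cannot hold for all real values of x and y for which both sides are defined.
ln(x) + ln(y) = ln(xy), not ln(x+y).

Conclusion: False.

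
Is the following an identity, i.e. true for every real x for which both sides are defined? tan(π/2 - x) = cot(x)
Yes, this is an identity.

Claim: tan(π/2 - x) = cot(x).
Reasoning: tan(π/2 - x) = sin(π/2 - x)/cos(π/2 - x) = cos(x)/sin(x) = cot(x), using the cofunction identities sin(π/2 - x) = cos(x) and cos(π/2 - x) = sin(x).
So the two sides agree for every real x for which both sides are defined.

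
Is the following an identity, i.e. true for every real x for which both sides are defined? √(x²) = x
Claim: √(x²) = x.
Test a specific point where both sides are defined: x = -2.
LHS = √(x²) ≈ 2.0000
RHS = x ≈ -2.0000
Since 2.0000 ≠ -2.0000, the equation fails at this point, so it cannot hold for every real x for which both sides are defined.
√(x²) = |x|, which differs from x whenever x < 0 (both sides are defined for every real x).

Conclusion: No, this is NOT an identity.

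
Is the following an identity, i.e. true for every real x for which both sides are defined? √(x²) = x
No, this is NOT an identity.

Claim: √(x²) = x.
Test a specific point where both sides are defined: x = -3.
LHS = √(x²) ≈ 3.0000
RHS = x ≈ -3.0000
Since 3.0000 ≠ -3.0000, the equation fails at this point, so it cannot hold for every real x for which both sides are defined.
√(x²) = |x|, which differs from x whenever x < 0 (both sides are defined for every real x).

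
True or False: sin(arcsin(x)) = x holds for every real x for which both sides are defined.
True.

Claim: sin(arcsin(x)) = x.
Reasoning: For -1 ≤ x ≤ 1 (where arcsin is defined), arcsin(x) is by definition an angle whose sine equals x. Taking the sine of that angle returns x. (Note the other order, arcsin(sin x) = x, is NOT an identity.)
So the two sides agree for every real x for which both sides are defined.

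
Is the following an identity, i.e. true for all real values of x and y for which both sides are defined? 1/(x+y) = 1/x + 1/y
Claim: 1/(x+y) = 1/x + 1/y.
Test a specific point where both sides are defined: x = -2, y = -1.
LHS = 1/(x+y) ≈ -0.3333
RHS = 1/x + 1/y ≈ -1.5000
Since -0.3333 ≠ -1.5000, the equation fails at this point, so it cannot hold for all real values of x and y for which both sides are defined.
1/x + 1/y = (x+y)/(xy), which is not 1/(x+y).

Conclusion: No, this is NOT an identity.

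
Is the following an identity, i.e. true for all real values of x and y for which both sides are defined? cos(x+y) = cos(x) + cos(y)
No, this is NOT an identity.

Claim: cos(x+y) = cos(x) + cos(y).
Test a specific point where both sides are defined: x = π, y = π/4.
LHS = cos(x+y) ≈ -0.7071
RHS = cos(x) + cos(y) ≈ -0.2929
Since -0.7071 ≠ -0.2929, the equation fails at this point, so it cannot hold for all real values of x and y for which both sides are defined.
The correct expansion is cos(x+y) = cos(x)cos(y) - sin(x)sin(y); cosine is not additive.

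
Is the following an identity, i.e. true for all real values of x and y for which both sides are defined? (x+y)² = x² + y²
Claim: (x+y)² = x² + y².
Test a specific point where both sides are defined: x = 4, y = 2.
LHS = (x+y)² ≈ 36.0000
RHS = x² + y² ≈ 20.0000
Since 36.0000 ≠ 20.0000, the equation fails at this point, so it cannot hold for all real values of x and y for which both sides are defined.
The correct expansion is (x+y)² = x² + 2xy + y²; the cross term 2xy is missing.

Conclusion: No, this is NOT an identity.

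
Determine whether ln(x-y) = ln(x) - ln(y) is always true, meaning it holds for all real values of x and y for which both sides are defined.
No, this is NOT an identity.

Claim: ln(x-y) = ln(x) - ln(y).
Test a specific point where both sides are defined: x = 4, y = 3.
LHS = ln(x-y) ≈ 0.0000
RHS = ln(x) - ln(y) ≈ 0.2877
Since 0.0000 ≠ 0.2877, the equation fails at this point, so it cannot hold for all real values of x and y for which both sides are defined.
ln(x) - ln(y) = ln(x/y), not ln(x-y).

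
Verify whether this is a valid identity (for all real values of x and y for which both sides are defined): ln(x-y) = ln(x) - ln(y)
No, this is NOT an identity.

Claim: ln(x-y) = ln(x) - ln(y).
Test a specific point where both sides are defined: x = 5, y = 3.
LHS = ln(x-y) ≈ 0.6931
RHS = ln(x) - ln(y) ≈ 0.5108
Since 0.6931 ≠ 0.5108, the equation fails at this point, so it cannot hold for all real values of x and y for which both sides are defined.
ln(x) - ln(y) = ln(x/y), not ln(x-y).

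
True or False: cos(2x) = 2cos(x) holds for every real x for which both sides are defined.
Claim: cos(2x) = 2cos(x).
Test a specific point where both sides are defined: x = -π/3.
LHS = cos(2x) ≈ -0.5000
RHS = 2cos(x) ≈ 1.0000
Since -0.5000 ≠ 1.0000, the equation fails at this point, so it cannot hold for every real x for which both sides are defined.
The correct double-angle formula is cos(2x) = cos²x - sin²x.

Conclusion: False.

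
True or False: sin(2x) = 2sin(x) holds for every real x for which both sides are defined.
False.

Claim: sin(2x) = 2sin(x).
Test a specific point where both sides are defined: x = 3π/4.
LHS = sin(2x) ≈ -1.0000
RHS = 2sin(x) ≈ 1.4142
Since -1.0000 ≠ 1.4142, the equation fails at this point, so it cannot hold for every real x for which both sides are defined.
The correct double-angle formula is sin(2x) = 2sin(x)cos(x).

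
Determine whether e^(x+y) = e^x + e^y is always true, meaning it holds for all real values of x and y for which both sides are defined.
Claim: e^(x+y) = e^x + e^y.
Test a specific point where both sides are defined: x = 4, y = 1/2.
LHS = e^(x+y) ≈ 90.0171
RHS = e^x + e^y ≈ 56.2469
Since 90.0171 ≠ 56.2469, the equation fails at this point, so it cannot hold for all real values of x and y for which both sides are defined.
The correct rule is e^(x+y) = e^x · e^y (a product, not a sum).

Conclusion: No, this is NOT an identity.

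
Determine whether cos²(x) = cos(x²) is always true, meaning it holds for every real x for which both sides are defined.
Claim: cos²(x) = cos(x²).
Test a specific point where both sides are defined: x = 3π/4.
LHS = cos²(x) ≈ 0.5000
RHS = cos(x²) ≈ 0.7442
Since 0.5000 ≠ 0.7442, the equation fails at this point, so it cannot hold for every real x for which both sides are defined.
cos²(x) means (cos x)², squaring the output; cos(x²) squares the input. These are different functions.

Conclusion: No, this is NOT an identity.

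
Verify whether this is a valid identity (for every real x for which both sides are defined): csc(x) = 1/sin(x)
Yes, this is an identity.

Claim: csc(x) = 1/sin(x).
Reasoning: csc(x) is by definition the reciprocal of sin(x), wherever sin(x) ≠ 0.
So the two sides agree for every real x for which both sides are defined.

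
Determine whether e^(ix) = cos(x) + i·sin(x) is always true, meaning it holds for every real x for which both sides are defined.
Yes, this is an identity.

Claim: e^(ix) = cos(x) + i·sin(x).
Reasoning: Euler's formula. Expand e^(ix) = Σ (ix)^k / k!. Since i² = -1, the even-k terms are Σ (-1)^m x^(2m)/(2m)! = cos(x) and the odd-k terms are i · Σ (-1)^m x^(2m+1)/(2m+1)! = i·sin(x).
So the two sides agree for every real x for which both sides are defined.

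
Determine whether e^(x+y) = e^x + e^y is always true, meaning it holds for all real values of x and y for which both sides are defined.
Claim: e^(x+y) = e^x + e^y.
Test a specific point where both sides are defined: x = 3, y = 3.
LHS = e^(x+y) ≈ 403.4288
RHS = e^x + e^y ≈ 40.1711
Since 403.4288 ≠ 40.1711, the equation fails at this point, so it cannot hold for all real values of x and y for which both sides are defined.
The correct rule is e^(x+y) = e^x · e^y (a product, not a sum).

Conclusion: No, this is NOT an identity.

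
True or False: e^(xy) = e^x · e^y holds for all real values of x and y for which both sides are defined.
False.

Claim: e^(xy) = e^x · e^y.
Test a specific point where both sides are defined: x = 3/2, y = 1.
LHS = e^(xy) ≈ 4.4817
RHS = e^x · e^y ≈ 12.1825
Since 4.4817 ≠ 12.1825, the equation fails at this point, so it cannot hold for all real values of x and y for which both sides are defined.
e^x · e^y = e^(x+y), not e^(xy).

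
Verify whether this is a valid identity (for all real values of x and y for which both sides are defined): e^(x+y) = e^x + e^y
No, this is NOT an identity.

Claim: e^(x+y) = e^x + e^y.
Test a specific point where both sides are defined: x = 2, y = -2.
LHS = e^(x+y) ≈ 1.0000
RHS = e^x + e^y ≈ 7.5244
Since 1.0000 ≠ 7.5244, the equation fails at this point, so it cannot hold for all real values of x and y for which both sides are defined.
The correct rule is e^(x+y) = e^x · e^y (a product, not a sum).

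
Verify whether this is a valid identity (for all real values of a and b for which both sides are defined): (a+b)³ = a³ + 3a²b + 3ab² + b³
Yes, this is an identity.

Claim: (a+b)³ = a³ + 3a²b + 3ab² + b³.
Reasoning: (a+b)³ = (a+b)(a+b)² = (a+b)(a² + 2ab + b²) = a³ + 2a²b + ab² + a²b + 2ab² + b³ = a³ + 3a²b + 3ab² + b³.
So the two sides agree for all real values of a and b for which both sides are defined.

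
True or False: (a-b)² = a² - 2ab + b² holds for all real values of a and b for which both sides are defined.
True.

Claim: (a-b)² = a² - 2ab + b².
Reasoning: Expand: (a-b)² = (a-b)(a-b) = a·a - a·b - b·a + b·b = a² - 2ab + b².
So the two sides agree for all real values of a and b for which both sides are defined.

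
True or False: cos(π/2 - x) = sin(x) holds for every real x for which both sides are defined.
True.

Claim: cos(π/2 - x) = sin(x).
Reasoning: Use cos(u - v) = cos(u)cos(v) + sin(u)sin(v) with u = π/2, v = x: cos(π/2)cos(x) + sin(π/2)sin(x) = 0·cos(x) + 1·sin(x) = sin(x).
So the two sides agree for every real x for which both sides are defined.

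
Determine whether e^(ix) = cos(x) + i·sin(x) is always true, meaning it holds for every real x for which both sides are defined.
Yes, this is an identity.

Claim: e^(ix) = cos(x) + i·sin(x).
Reasoning: Euler's formula. Expand e^(ix) = Σ (ix)^k / k!. Since i² = -1, the even-k terms are Σ (-1)^m x^(2m)/(2m)! = cos(x) and the odd-k terms are i · Σ (-1)^m x^(2m+1)/(2m+1)! = i·sin(x).
So the two sides agree for every real x for which both sides are defined.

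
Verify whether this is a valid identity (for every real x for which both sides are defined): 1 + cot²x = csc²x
Yes, this is an identity.

Claim: 1 + cot²x = csc²x.
Reasoning: Start from sin²x + cos²x = 1 and divide every term by sin²x (allowed wherever cot x and csc x are defined): 1 + cot²x = 1/sin²x = csc²x.
So the two sides agree for every real x for which both sides are defined.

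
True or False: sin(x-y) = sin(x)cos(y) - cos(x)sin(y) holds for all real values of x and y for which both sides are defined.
True.

Claim: sin(x-y) = sin(x)cos(y) - cos(x)sin(y).
Reasoning: Replace y by -y in sin(x+y) = sin(x)cos(y) + cos(x)sin(y) and use cos(-y) = cos(y), sin(-y) = -sin(y): sin(x-y) = sin(x)cos(y) - cos(x)sin(y).
So the two sides agree for all real values of x and y for which both sides are defined.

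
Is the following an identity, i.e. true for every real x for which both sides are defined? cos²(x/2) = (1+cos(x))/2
Yes, this is an identity.

Claim: cos²(x/2) = (1+cos(x))/2.
Reasoning: Use cos(2θ) = 2cos²θ - 1 with θ = x/2: cos(x) = 2cos²(x/2) - 1. Solving for cos²(x/2) gives (1 + cos(x))/2.
So the two sides agree for every real x for which both sides are defined.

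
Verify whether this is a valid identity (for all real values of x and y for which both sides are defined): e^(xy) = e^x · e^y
Claim: e^(xy) = e^x · e^y.
Test a specific point where both sides are defined: x = 4, y = -2.
LHS = e^(xy) ≈ 0.0003
RHS = e^x · e^y ≈ 7.3891
Since 0.0003 ≠ 7.3891, the equation fails at this point, so it cannot hold for all real values of x and y for which both sides are defined.
e^x · e^y = e^(x+y), not e^(xy).

Conclusion: No, this is NOT an identity.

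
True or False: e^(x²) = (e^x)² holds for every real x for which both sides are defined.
False.

Claim: e^(x²) = (e^x)².
Test a specific point where both sides are defined: x = 1.
LHS = e^(x²) ≈ 2.7183
RHS = (e^x)² ≈ 7.3891
Since 2.7183 ≠ 7.3891, the equation fails at this point, so it cannot hold for every real x for which both sides are defined.
(e^x)² = e^(2x), and 2x ≠ x² in general.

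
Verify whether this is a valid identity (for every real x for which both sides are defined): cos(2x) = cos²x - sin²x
Yes, this is an identity.

Claim: cos(2x) = cos²x - sin²x.
Reasoning: Put y = x in the addition formula cos(x+y) = cos(x)cos(y) - sin(x)sin(y): cos(2x) = cos²x - sin²x.
So the two sides agree for every real x for which both sides are defined.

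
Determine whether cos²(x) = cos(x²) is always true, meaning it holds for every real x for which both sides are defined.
No, this is NOT an identity.

Claim: cos²(x) = cos(x²).
Test a specific point where both sides are defined: x = π/4.
LHS = cos²(x) ≈ 0.5000
RHS = cos(x²) ≈ 0.8157
Since 0.5000 ≠ 0.8157, the equation fails at this point, so it cannot hold for every real x for which both sides are defined.
cos²(x) means (cos x)², squaring the output; cos(x²) squares the input. These are different functions.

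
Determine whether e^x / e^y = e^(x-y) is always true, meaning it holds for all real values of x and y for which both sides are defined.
Yes, this is an identity.

Claim: e^x / e^y = e^(x-y).
Reasoning: 1/e^y = e^(-y), so e^x / e^y = e^x · e^(-y) = e^(x + (-y)) = e^(x-y) by the product rule for exponents.
So the two sides agree for all real values of x and y for which both sides are defined.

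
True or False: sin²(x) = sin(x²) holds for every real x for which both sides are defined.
False.

Claim: sin²(x) = sin(x²).
Test a specific point where both sides are defined: x = π/4.
LHS = sin²(x) ≈ 0.5000
RHS = sin(x²) ≈ 0.5785
Since 0.5000 ≠ 0.5785, the equation fails at this point, so it cannot hold for every real x for which both sides are defined.
sin²(x) means (sin x)², squaring the output; sin(x²) squares the input. These are different functions.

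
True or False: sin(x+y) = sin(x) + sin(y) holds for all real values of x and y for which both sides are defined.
False.

Claim: sin(x+y) = sin(x) + sin(y).
Test a specific point where both sides are defined: x = π/2, y = π/4.
LHS = sin(x+y) ≈ 0.7071
RHS = sin(x) + sin(y) ≈ 1.7071
Since 0.7071 ≠ 1.7071, the equation fails at this point, so it cannot hold for all real values of x and y for which both sides are defined.
The correct expansion is sin(x+y) = sin(x)cos(y) + cos(x)sin(y); sine is not additive.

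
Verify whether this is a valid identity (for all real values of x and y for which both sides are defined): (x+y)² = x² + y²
Claim: (x+y)² = x² + y².
Test a specific point where both sides are defined: x = 1, y = 2.
LHS = (x+y)² ≈ 9.0000
RHS = x² + y² ≈ 5.0000
Since 9.0000 ≠ 5.0000, the equation fails at this point, so it cannot hold for all real values of x and y for which both sides are defined.
The correct expansion is (x+y)² = x² + 2xy + y²; the cross term 2xy is missing.

Conclusion: No, this is NOT an identity.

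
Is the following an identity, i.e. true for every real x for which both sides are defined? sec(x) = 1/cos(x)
Yes, this is an identity.

Claim: sec(x) = 1/cos(x).
Reasoning: sec(x) is by definition the reciprocal of cos(x), wherever cos(x) ≠ 0.
So the two sides agree for every real x for which both sides are defined.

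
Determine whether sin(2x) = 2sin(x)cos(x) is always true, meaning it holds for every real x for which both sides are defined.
Claim: sin(2x) = 2sin(x)cos(x).
Reasoning: Put y = x in the addition formula sin(x+y) = sin(x)cos(y) + cos(x)sin(y): sin(2x) = sin(x)cos(x) + cos(x)sin(x) = 2sin(x)cos(x).
So the two sides agree for every real x for which both sides are defined.

Conclusion: Yes, this is an identity.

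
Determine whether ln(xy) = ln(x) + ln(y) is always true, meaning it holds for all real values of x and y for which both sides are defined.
Claim: ln(xy) = ln(x) + ln(y).
Reasoning: Both sides are simultaneously defined only when x, y > 0. Write x = e^p, y = e^q (p = ln x, q = ln y). Then xy = e^p · e^q = e^(p+q), so ln(xy) = p + q = ln(x) + ln(y).
So the two sides agree for all real values of x and y for which both sides are defined.

Conclusion: Yes, this is an identity.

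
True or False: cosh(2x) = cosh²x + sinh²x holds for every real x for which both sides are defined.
Claim: cosh(2x) = cosh²x + sinh²x.
Reasoning: cosh²x = (e^(2x) + 2 + e^(-2x))/4 and sinh²x = (e^(2x) - 2 + e^(-2x))/4. Adding gives (2e^(2x) + 2e^(-2x))/4 = (e^(2x) + e^(-2x))/2 = cosh(2x).
So the two sides agree for every real x for which both sides are defined.

Conclusion: True.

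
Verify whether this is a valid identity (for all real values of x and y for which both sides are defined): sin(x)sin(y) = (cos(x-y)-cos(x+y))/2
Claim: sin(x)sin(y) = (cos(x-y)-cos(x+y))/2.
Reasoning: cos(x-y) = cos(x)cos(y) + sin(x)sin(y) and cos(x+y) = cos(x)cos(y) - sin(x)sin(y). Subtracting, cos(x-y) - cos(x+y) = 2sin(x)sin(y); divide by 2.
So the two sides agree for all real values of x and y for which both sides are defined.

Conclusion: Yes, this is an identity.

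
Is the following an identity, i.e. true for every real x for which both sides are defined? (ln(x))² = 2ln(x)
No, this is NOT an identity.

Claim: (ln(x))² = 2ln(x).
Test a specific point where both sides are defined: x = 3/2.
LHS = (ln(x))² ≈ 0.1644
RHS = 2ln(x) ≈ 0.8109
Since 0.1644 ≠ 0.8109, the equation fails at this point, so it cannot hold for every real x for which both sides are defined.
2ln(x) equals ln(x²), which is not the same as (ln x)².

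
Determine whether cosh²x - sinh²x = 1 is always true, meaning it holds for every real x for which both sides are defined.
Claim: cosh²x - sinh²x = 1.
Reasoning: With cosh(x) = (e^x + e^-x)/2 and sinh(x) = (e^x - e^-x)/2: cosh²x = (e^(2x) + 2 + e^(-2x))/4 and sinh²x = (e^(2x) - 2 + e^(-2x))/4. Subtracting leaves 4/4 = 1.
So the two sides agree for every real x for which both sides are defined.

Conclusion: Yes, this is an identity.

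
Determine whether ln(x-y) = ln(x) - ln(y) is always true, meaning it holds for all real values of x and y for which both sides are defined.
Claim: ln(x-y) = ln(x) - ln(y).
Test a specific point where both sides are defined: x = 3, y = 3/2.
LHS = ln(x-y) ≈ 0.4055
RHS = ln(x) - ln(y) ≈ 0.6931
Since 0.4055 ≠ 0.6931, the equation fails at this point, so it cannot hold for all real values of x and y for which both sides are defined.
ln(x) - ln(y) = ln(x/y), not ln(x-y).

Conclusion: No, this is NOT an identity.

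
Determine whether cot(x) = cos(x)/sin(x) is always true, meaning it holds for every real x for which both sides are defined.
Yes, this is an identity.

Claim: cot(x) = cos(x)/sin(x).
Reasoning: cot(x) is defined as 1/tan(x) = 1/(sin(x)/cos(x)) = cos(x)/sin(x), wherever sin(x) ≠ 0.
So the two sides agree for every real x for which both sides are defined.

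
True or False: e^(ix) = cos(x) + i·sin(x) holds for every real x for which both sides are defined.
Claim: e^(ix) = cos(x) + i·sin(x).
Reasoning: Euler's formula. Expand e^(ix) = Σ (ix)^k / k!. Since i² = -1, the even-k terms are Σ (-1)^m x^(2m)/(2m)! = cos(x) and the odd-k terms are i · Σ (-1)^m x^(2m+1)/(2m+1)! = i·sin(x).
So the two sides agree for every real x for which both sides are defined.

Conclusion: True.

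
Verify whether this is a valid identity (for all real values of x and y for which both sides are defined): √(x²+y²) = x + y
No, this is NOT an identity.

Claim: √(x²+y²) = x + y.
Test a specific point where both sides are defined: x = -2, y = -3.
LHS = √(x²+y²) ≈ 3.6056
RHS = x + y ≈ -5.0000
Since 3.6056 ≠ -5.0000, the equation fails at this point, so it cannot hold for all real values of x and y for which both sides are defined.
(x+y)² = x² + 2xy + y², not x² + y², so the square root does not split this way.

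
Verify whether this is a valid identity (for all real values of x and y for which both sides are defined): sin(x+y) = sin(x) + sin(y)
No, this is NOT an identity.

Claim: sin(x+y) = sin(x) + sin(y).
Test a specific point where both sides are defined: x = 2π/3, y = π/6.
LHS = sin(x+y) ≈ 0.5000
RHS = sin(x) + sin(y) ≈ 1.3660
Since 0.5000 ≠ 1.3660, the equation fails at this point, so it cannot hold for all real values of x and y for which both sides are defined.
The correct expansion is sin(x+y) = sin(x)cos(y) + cos(x)sin(y); sine is not additive.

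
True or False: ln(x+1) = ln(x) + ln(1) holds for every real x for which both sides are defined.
False.

Claim: ln(x+1) = ln(x) + ln(1).
Test a specific point where both sides are defined: x = 2.
LHS = ln(x+1) ≈ 1.0986
RHS = ln(x) + ln(1) ≈ 0.6931
Since 1.0986 ≠ 0.6931, the equation fails at this point, so it cannot hold for every real x for which both sides are defined.
ln(1) = 0, so the right side is just ln(x), which differs from ln(x+1).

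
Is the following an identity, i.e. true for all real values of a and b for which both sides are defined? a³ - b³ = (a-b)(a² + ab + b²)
Claim: a³ - b³ = (a-b)(a² + ab + b²).
Reasoning: Expand the right side: (a-b)(a² + ab + b²) = a³ + a²b + ab² - a²b - ab² - b³ = a³ - b³ (the middle terms cancel in pairs).
So the two sides agree for all real values of a and b for which both sides are defined.

Conclusion: Yes, this is an identity.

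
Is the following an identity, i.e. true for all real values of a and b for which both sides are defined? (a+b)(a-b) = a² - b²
Claim: (a+b)(a-b) = a² - b².
Reasoning: Expand: (a+b)(a-b) = a² - ab + ba - b² = a² - b² (the cross terms cancel).
So the two sides agree for all real values of a and b for which both sides are defined.

Conclusion: Yes, this is an identity.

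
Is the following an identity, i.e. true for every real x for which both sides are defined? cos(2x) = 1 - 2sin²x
Claim: cos(2x) = 1 - 2sin²x.
Reasoning: cos(2x) = cos²x - sin²x. Replace cos²x by 1 - sin²x: (1 - sin²x) - sin²x = 1 - 2sin²x.
So the two sides agree for every real x for which both sides are defined.

Conclusion: Yes, this is an identity.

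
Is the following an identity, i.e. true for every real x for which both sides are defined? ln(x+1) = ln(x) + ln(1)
No, this is NOT an identity.

Claim: ln(x+1) = ln(x) + ln(1).
Test a specific point where both sides are defined: x = 1.
LHS = ln(x+1) ≈ 0.6931
RHS = ln(x) + ln(1) ≈ 0.0000
Since 0.6931 ≠ 0.0000, the equation fails at this point, so it cannot hold for every real x for which both sides are defined.
ln(1) = 0, so the right side is just ln(x), which differs from ln(x+1).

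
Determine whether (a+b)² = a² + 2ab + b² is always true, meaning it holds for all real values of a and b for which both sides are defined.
Yes, this is an identity.

Claim: (a+b)² = a² + 2ab + b².
Reasoning: Expand: (a+b)² = (a+b)(a+b) = a·a + a·b + b·a + b·b = a² + 2ab + b².
So the two sides agree for all real values of a and b for which both sides are defined.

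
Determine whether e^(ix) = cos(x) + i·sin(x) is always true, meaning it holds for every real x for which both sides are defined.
Yes, this is an identity.

Claim: e^(ix) = cos(x) + i·sin(x).
Reasoning: Euler's formula. Expand e^(ix) = Σ (ix)^k / k!. Since i² = -1, the even-k terms are Σ (-1)^m x^(2m)/(2m)! = cos(x) and the odd-k terms are i · Σ (-1)^m x^(2m+1)/(2m+1)! = i·sin(x).
So the two sides agree for every real x for which both sides are defined.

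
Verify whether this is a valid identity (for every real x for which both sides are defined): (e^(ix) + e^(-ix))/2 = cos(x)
Claim: (e^(ix) + e^(-ix))/2 = cos(x).
Reasoning: By Euler's formula e^(ix) = cos(x) + i·sin(x) and e^(-ix) = cos(x) - i·sin(x). Adding cancels the sine terms: e^(ix) + e^(-ix) = 2cos(x); divide by 2.
So the two sides agree for every real x for which both sides are defined.

Conclusion: Yes, this is an identity.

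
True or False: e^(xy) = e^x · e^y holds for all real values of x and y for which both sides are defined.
Claim: e^(xy) = e^x · e^y.
Test a specific point where both sides are defined: x = -3, y = 1.
LHS = e^(xy) ≈ 0.0498
RHS = e^x · e^y ≈ 0.1353
Since 0.0498 ≠ 0.1353, the equation fails at this point, so it cannot hold for all real values of x and y for which both sides are defined.
e^x · e^y = e^(x+y), not e^(xy).

Conclusion: False.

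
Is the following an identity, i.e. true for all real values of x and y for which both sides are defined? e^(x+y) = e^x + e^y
No, this is NOT an identity.

Claim: e^(x+y) = e^x + e^y.
Test a specific point where both sides are defined: x = 1/2, y = 3/2.
LHS = e^(x+y) ≈ 7.3891
RHS = e^x + e^y ≈ 6.1304
Since 7.3891 ≠ 6.1304, the equation fails at this point, so it cannot hold for all real values of x and y for which both sides are defined.
The correct rule is e^(x+y) = e^x · e^y (a product, not a sum).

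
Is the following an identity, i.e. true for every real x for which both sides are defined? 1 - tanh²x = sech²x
Yes, this is an identity.

Claim: 1 - tanh²x = sech²x.
Reasoning: Divide cosh²x - sinh²x = 1 through by cosh²x (never zero): 1 - tanh²x = 1/cosh²x = sech²x.
So the two sides agree for every real x for which both sides are defined.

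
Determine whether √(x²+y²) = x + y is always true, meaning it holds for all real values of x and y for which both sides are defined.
No, this is NOT an identity.

Claim: √(x²+y²) = x + y.
Test a specific point where both sides are defined: x = -2, y = -2.
LHS = √(x²+y²) ≈ 2.8284
RHS = x + y ≈ -4.0000
Since 2.8284 ≠ -4.0000, the equation fails at this point, so it cannot hold for all real values of x and y for which both sides are defined.
(x+y)² = x² + 2xy + y², not x² + y², so the square root does not split this way.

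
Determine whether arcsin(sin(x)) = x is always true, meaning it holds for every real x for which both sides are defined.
Claim: arcsin(sin(x)) = x.
Test a specific point where both sides are defined: x = π.
LHS = arcsin(sin(x)) ≈ 0.0000
RHS = x ≈ 3.1416
Since 0.0000 ≠ 3.1416, the equation fails at this point, so it cannot hold for every real x for which both sides are defined.
arcsin only returns values in [-π/2, π/2], so arcsin(sin(x)) = x holds only for x in that interval, not for all real x.

Conclusion: No, this is NOT an identity.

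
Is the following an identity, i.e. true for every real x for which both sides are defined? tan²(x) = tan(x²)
Claim: tan²(x) = tan(x²).
Test a specific point where both sides are defined: x = -π/6.
LHS = tan²(x) ≈ 0.3333
RHS = tan(x²) ≈ 0.2812
Since 0.3333 ≠ 0.2812, the equation fails at this point, so it cannot hold for every real x for which both sides are defined.
tan²(x) means (tan x)², squaring the output; tan(x²) squares the input. These are different functions.

Conclusion: No, this is NOT an identity.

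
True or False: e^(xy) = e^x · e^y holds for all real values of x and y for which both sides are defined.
False.

Claim: e^(xy) = e^x · e^y.
Test a specific point where both sides are defined: x = 4, y = 2.
LHS = e^(xy) ≈ 2980.9580
RHS = e^x · e^y ≈ 403.4288
Since 2980.9580 ≠ 403.4288, the equation fails at this point, so it cannot hold for all real values of x and y for which both sides are defined.
e^x · e^y = e^(x+y), not e^(xy).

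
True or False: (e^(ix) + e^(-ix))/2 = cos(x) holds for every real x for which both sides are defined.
True.

Claim: (e^(ix) + e^(-ix))/2 = cos(x).
Reasoning: By Euler's formula e^(ix) = cos(x) + i·sin(x) and e^(-ix) = cos(x) - i·sin(x). Adding cancels the sine terms: e^(ix) + e^(-ix) = 2cos(x); divide by 2.
So the two sides agree for every real x for which both sides are defined.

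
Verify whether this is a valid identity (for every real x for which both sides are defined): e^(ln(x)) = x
Claim: e^(ln(x)) = x.
Reasoning: For x > 0, ln(x) is by definition the exponent p such that e^p = x. Raising e to that exponent therefore returns x: e^(ln x) = x.
So the two sides agree for every real x for which both sides are defined.

Conclusion: Yes, this is an identity.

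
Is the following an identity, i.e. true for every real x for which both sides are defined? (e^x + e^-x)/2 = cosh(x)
Yes, this is an identity.

Claim: (e^x + e^-x)/2 = cosh(x).
Reasoning: This is exactly the definition of the hyperbolic cosine: cosh(x) := (e^x + e^-x)/2.
So the two sides agree for every real x for which both sides are defined.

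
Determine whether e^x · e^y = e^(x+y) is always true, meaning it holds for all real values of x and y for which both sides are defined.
Yes, this is an identity.

Claim: e^x · e^y = e^(x+y).
Reasoning: This is the law of exponents for a common base: multiplying powers adds exponents. E.g. from the series, (Σ x^j/j!)(Σ y^k/k!) = Σ_m (Σ_{j+k=m} x^j y^k/(j!k!)) = Σ_m (x+y)^m/m! by the binomial theorem.
So the two sides agree for all real values of x and y for which both sides are defined.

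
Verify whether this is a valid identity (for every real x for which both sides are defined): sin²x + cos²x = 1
Claim: sin²x + cos²x = 1.
Reasoning: The point (cos x, sin x) lies on the unit circle X² + Y² = 1, so cos²x + sin²x = 1 for every real x.
So the two sides agree for every real x for which both sides are defined.

Conclusion: Yes, this is an identity.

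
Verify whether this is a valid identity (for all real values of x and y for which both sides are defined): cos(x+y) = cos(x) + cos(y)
Claim: cos(x+y) = cos(x) + cos(y).
Test a specific point where both sides are defined: x = π, y = π/4.
LHS = cos(x+y) ≈ -0.7071
RHS = cos(x) + cos(y) ≈ -0.2929
Since -0.7071 ≠ -0.2929, the equation fails at this point, so it cannot hold for all real values of x and y for which both sides are defined.
The correct expansion is cos(x+y) = cos(x)cos(y) - sin(x)sin(y); cosine is not additive.

Conclusion: No, this is NOT an identity.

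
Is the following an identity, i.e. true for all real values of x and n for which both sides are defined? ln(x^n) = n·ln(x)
Claim: ln(x^n) = n·ln(x).
Reasoning: The right side requires x > 0. For x > 0, x^n = (e^(ln x))^n = e^(n·ln x), so taking ln of both sides gives ln(x^n) = n·ln(x).
So the two sides agree for all real values of x and n for which both sides are defined.

Conclusion: Yes, this is an identity.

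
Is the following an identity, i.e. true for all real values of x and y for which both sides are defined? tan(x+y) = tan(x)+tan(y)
Claim: tan(x+y) = tan(x)+tan(y).
Test a specific point where both sides are defined: x = -π/4, y = 2π/3.
LHS = tan(x+y) ≈ 3.7321
RHS = tan(x)+tan(y) ≈ -2.7321
Since 3.7321 ≠ -2.7321, the equation fails at this point, so it cannot hold for all real values of x and y for which both sides are defined.
The correct formula is tan(x+y) = (tan(x) + tan(y))/(1 - tan(x)tan(y)).

Conclusion: No, this is NOT an identity.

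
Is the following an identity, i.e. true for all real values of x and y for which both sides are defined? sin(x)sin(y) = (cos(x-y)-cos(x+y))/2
Yes, this is an identity.

Claim: sin(x)sin(y) = (cos(x-y)-cos(x+y))/2.
Reasoning: cos(x-y) = cos(x)cos(y) + sin(x)sin(y) and cos(x+y) = cos(x)cos(y) - sin(x)sin(y). Subtracting, cos(x-y) - cos(x+y) = 2sin(x)sin(y); divide by 2.
So the two sides agree for all real values of x and y for which both sides are defined.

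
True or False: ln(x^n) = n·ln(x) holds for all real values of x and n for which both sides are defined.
Claim: ln(x^n) = n·ln(x).
Reasoning: The right side requires x > 0. For x > 0, x^n = (e^(ln x))^n = e^(n·ln x), so taking ln of both sides gives ln(x^n) = n·ln(x).
So the two sides agree for all real values of x and n for which both sides are defined.

Conclusion: True.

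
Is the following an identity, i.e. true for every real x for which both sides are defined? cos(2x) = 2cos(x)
No, this is NOT an identity.

Claim: cos(2x) = 2cos(x).
Test a specific point where both sides are defined: x = π/4.
LHS = cos(2x) ≈ 0.0000
RHS = 2cos(x) ≈ 1.4142
Since 0.0000 ≠ 1.4142, the equation fails at this point, so it cannot hold for every real x for which both sides are defined.
The correct double-angle formula is cos(2x) = cos²x - sin²x.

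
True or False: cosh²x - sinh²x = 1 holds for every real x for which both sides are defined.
True.

Claim: cosh²x - sinh²x = 1.
Reasoning: With cosh(x) = (e^x + e^-x)/2 and sinh(x) = (e^x - e^-x)/2: cosh²x = (e^(2x) + 2 + e^(-2x))/4 and sinh²x = (e^(2x) - 2 + e^(-2x))/4. Subtracting leaves 4/4 = 1.
So the two sides agree for every real x for which both sides are defined.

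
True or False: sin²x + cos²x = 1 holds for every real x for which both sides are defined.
True.

Claim: sin²x + cos²x = 1.
Reasoning: The point (cos x, sin x) lies on the unit circle X² + Y² = 1, so cos²x + sin²x = 1 for every real x.
So the two sides agree for every real x for which both sides are defined.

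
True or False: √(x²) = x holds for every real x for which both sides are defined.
Claim: √(x²) = x.
Test a specific point where both sides are defined: x = -1.
LHS = √(x²) ≈ 1.0000
RHS = x ≈ -1.0000
Since 1.0000 ≠ -1.0000, the equation fails at this point, so it cannot hold for every real x for which both sides are defined.
√(x²) = |x|, which differs from x whenever x < 0 (both sides are defined for every real x).

Conclusion: False.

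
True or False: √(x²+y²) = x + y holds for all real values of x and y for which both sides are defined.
Claim: √(x²+y²) = x + y.
Test a specific point where both sides are defined: x = 3/2, y = 1.
LHS = √(x²+y²) ≈ 1.8028
RHS = x + y ≈ 2.5000
Since 1.8028 ≠ 2.5000, the equation fails at this point, so it cannot hold for all real values of x and y for which both sides are defined.
(x+y)² = x² + 2xy + y², not x² + y², so the square root does not split this way.

Conclusion: False.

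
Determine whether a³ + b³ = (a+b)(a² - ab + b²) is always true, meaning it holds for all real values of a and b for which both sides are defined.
Claim: a³ + b³ = (a+b)(a² - ab + b²).
Reasoning: Expand the right side: (a+b)(a² - ab + b²) = a³ - a²b + ab² + a²b - ab² + b³ = a³ + b³ (the middle terms cancel in pairs).
So the two sides agree for all real values of a and b for which both sides are defined.

Conclusion: Yes, this is an identity.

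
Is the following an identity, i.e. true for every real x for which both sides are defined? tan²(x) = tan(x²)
No, this is NOT an identity.

Claim: tan²(x) = tan(x²).
Test a specific point where both sides are defined: x = π.
LHS = tan²(x) ≈ 0.0000
RHS = tan(x²) ≈ 0.4767
Since 0.0000 ≠ 0.4767, the equation fails at this point, so it cannot hold for every real x for which both sides are defined.
tan²(x) means (tan x)², squaring the output; tan(x²) squares the input. These are different functions.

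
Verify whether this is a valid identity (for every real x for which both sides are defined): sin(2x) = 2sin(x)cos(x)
Claim: sin(2x) = 2sin(x)cos(x).
Reasoning: Put y = x in the addition formula sin(x+y) = sin(x)cos(y) + cos(x)sin(y): sin(2x) = sin(x)cos(x) + cos(x)sin(x) = 2sin(x)cos(x).
So the two sides agree for every real x for which both sides are defined.

Conclusion: Yes, this is an identity.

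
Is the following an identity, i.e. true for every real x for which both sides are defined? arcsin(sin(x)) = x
Claim: arcsin(sin(x)) = x.
Test a specific point where both sides are defined: x = 2π/3.
LHS = arcsin(sin(x)) ≈ 1.0472
RHS = x ≈ 2.0944
Since 1.0472 ≠ 2.0944, the equation fails at this point, so it cannot hold for every real x for which both sides are defined.
arcsin only returns values in [-π/2, π/2], so arcsin(sin(x)) = x holds only for x in that interval, not for all real x.

Conclusion: No, this is NOT an identity.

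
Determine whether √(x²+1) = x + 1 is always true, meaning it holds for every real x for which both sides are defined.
No, this is NOT an identity.

Claim: √(x²+1) = x + 1.
Test a specific point where both sides are defined: x = 5.
LHS = √(x²+1) ≈ 5.0990
RHS = x + 1 ≈ 6.0000
Since 5.0990 ≠ 6.0000, the equation fails at this point, so it cannot hold for every real x for which both sides are defined.
(x+1)² = x² + 2x + 1 ≠ x² + 1 unless x = 0.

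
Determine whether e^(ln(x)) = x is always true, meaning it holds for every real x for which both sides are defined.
Yes, this is an identity.

Claim: e^(ln(x)) = x.
Reasoning: For x > 0, ln(x) is by definition the exponent p such that e^p = x. Raising e to that exponent therefore returns x: e^(ln x) = x.
So the two sides agree for every real x for which both sides are defined.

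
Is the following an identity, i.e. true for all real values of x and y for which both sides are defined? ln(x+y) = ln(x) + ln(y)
No, this is NOT an identity.

Claim: ln(x+y) = ln(x) + ln(y).
Test a specific point where both sides are defined: x = 3, y = 1/2.
LHS = ln(x+y) ≈ 1.2528
RHS = ln(x) + ln(y) ≈ 0.4055
Since 1.2528 ≠ 0.4055, the equation fails at this point, so it cannot hold for all real values of x and y for which both sides are defined.
ln(x) + ln(y) = ln(xy), not ln(x+y).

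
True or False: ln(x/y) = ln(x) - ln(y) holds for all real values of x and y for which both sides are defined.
Claim: ln(x/y) = ln(x) - ln(y).
Reasoning: Both sides are simultaneously defined only when x, y > 0. Write x = e^p, y = e^q. Then x/y = e^(p-q), so ln(x/y) = p - q = ln(x) - ln(y).
So the two sides agree for all real values of x and y for which both sides are defined.

Conclusion: True.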